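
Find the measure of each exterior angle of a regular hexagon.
Exterior angle of a regular n-gon = 360/n
Exterior angle = 360/6
Exterior angle = 60 degrees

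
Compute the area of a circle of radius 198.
Area = pi * r²
Area = pi * 198²
Area = pi * 39204
Area = 123163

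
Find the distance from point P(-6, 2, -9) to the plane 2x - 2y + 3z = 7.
d = |2(-6) + (-2)(2) + 3(-9) - (7)| / √(2² + (-2)² + 3²) = 50/√17 = 12.13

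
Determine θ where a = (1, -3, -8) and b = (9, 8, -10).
a·b = 65, |a|² = 74, |b|² = 245
cos θ = 65/√18130 ≈ 0.4827
θ ≈ 61.14°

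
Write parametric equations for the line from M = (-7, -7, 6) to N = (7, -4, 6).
Direction vector d = N - M = (14, 3, 0)
x = -7 + 14t, y = -7 + 3t, z = 6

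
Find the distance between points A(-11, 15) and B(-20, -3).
Using the distance formula: d = sqrt((x₂-x₁)² + (y₂-y₁)²)
dx = (-20) - (-11) = -9
dy = (-3) - 15 = -18
d = sqrt((-9)² + (-18)²) = sqrt(81 + 324) = sqrt(405) = 20.12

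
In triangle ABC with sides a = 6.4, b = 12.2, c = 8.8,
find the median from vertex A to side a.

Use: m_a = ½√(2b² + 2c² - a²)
m_a = ½√(2·12.2² + 2·8.8² - 6.4²)
m_a = ½√(297.68 + 154.88 - 40.96) = ½√411.6 = 10.14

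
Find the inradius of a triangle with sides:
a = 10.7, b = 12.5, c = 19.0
s = (a+b+c)/2 = (10.7+12.5+19.0)/2 = 21.1
Area = √(s(s-a)(s-b)(s-c)) = √(21.1·10.4·8.6·2.1) = 62.953
r = Area/s = 62.953/21.1 = 2.984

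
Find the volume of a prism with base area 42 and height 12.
Volume = base area * height
Volume = 42 * 12
Volume = 504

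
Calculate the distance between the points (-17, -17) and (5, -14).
Using the distance formula: d = sqrt((x₂-x₁)² + (y₂-y₁)²)
dx = 5 - (-17) = 22
dy = (-14) - (-17) = 3
d = sqrt(22² + 3²) = sqrt(484 + 9) = sqrt(493) = 22.20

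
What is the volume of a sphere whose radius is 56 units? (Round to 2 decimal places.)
Volume = (4/3) * pi * r³
Volume = (4/3) * pi * 56³
Volume = (4/3) * pi * 175616
Volume = 735618.58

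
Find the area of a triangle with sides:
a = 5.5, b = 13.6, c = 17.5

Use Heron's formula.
s = (a+b+c)/2 = (5.5+13.6+17.5)/2 = 18.3
A = √(s(s-a)(s-b)(s-c)) = √(18.3·12.8·4.7·0.8)
A = √880.742 = 29.68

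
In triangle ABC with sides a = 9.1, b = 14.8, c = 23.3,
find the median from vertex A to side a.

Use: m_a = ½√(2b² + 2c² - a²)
m_a = ½√(2·14.8² + 2·23.3² - 9.1²)
m_a = ½√(438.08 + 1085.78 - 82.81) = ½√1441.05 = 18.98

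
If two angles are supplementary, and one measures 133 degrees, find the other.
Supplementary angles sum to 180 degrees.
Other angle = 180 - 133
Other angle = 47 degrees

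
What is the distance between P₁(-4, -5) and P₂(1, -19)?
Using the distance formula: d = sqrt((x₂-x₁)² + (y₂-y₁)²)
dx = 1 - (-4) = 5
dy = (-19) - (-5) = -14
d = sqrt(5² + (-14)²) = sqrt(25 + 196) = sqrt(221) = 14.87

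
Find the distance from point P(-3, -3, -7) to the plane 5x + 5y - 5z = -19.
d = |5(-3) + 5(-3) + (-5)(-7) - (-19)| / √(5² + 5² + (-5)²) = 24/√75 = 2.771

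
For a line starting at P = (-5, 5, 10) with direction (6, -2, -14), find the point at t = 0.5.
P(0.5) = (-5 + 6(0.5), 5 + (-2)(0.5), 10 + (-14)(0.5)) = (-2, 4, 3)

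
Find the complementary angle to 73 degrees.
Complementary angles sum to 90 degrees.
Other angle = 90 - 73
Other angle = 17 degrees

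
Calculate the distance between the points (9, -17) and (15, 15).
Using the distance formula: d = sqrt((x₂-x₁)² + (y₂-y₁)²)
dx = 15 - 9 = 6
dy = 15 - (-17) = 32
d = sqrt(6² + 32²) = sqrt(36 + 1024) = sqrt(1060) = 32.56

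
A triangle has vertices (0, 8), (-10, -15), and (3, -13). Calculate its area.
Using the coordinate formula: Area = (1/2)|x₁(y₂-y₃) + x₂(y₃-y₁) + x₃(y₁-y₂)|
Area = (1/2)|0((-15)-(-13)) + (-10)((-13)-8) + 3(8-(-15))|
Area = (1/2)|0*(-2) + (-10)*(-21) + 3*23|
Area = (1/2)|0 + 210 + 69|
Area = (1/2)*279 = 139.50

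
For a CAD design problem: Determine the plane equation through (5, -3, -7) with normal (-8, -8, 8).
d = n·P = (-8)(5) + (-8)(-3) + (8)(-7) = -72
Plane: -8x - 8y + 8z = -72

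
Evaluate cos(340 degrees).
cos(340 degrees) = 0.9397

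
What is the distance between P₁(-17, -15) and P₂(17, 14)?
Using the distance formula: d = sqrt((x₂-x₁)² + (y₂-y₁)²)
dx = 17 - (-17) = 34
dy = 14 - (-15) = 29
d = sqrt(34² + 29²) = sqrt(1156 + 841) = sqrt(1997) = 44.69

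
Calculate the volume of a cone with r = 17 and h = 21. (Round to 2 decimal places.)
Volume = (1/3) * pi * r² * h
Volume = (1/3) * pi * 17² * 21
Volume = (1/3) * pi * 289 * 21
Volume = (1/3) * pi * 6069
Volume = 6355.44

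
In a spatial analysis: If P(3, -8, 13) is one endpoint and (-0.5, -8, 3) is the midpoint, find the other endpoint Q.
Q = (2×(-0.5) - 3, 2×(-8) - (-8), 2×3 - 13) = (-4, -8, -7)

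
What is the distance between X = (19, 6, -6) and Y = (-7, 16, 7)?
d = √[(-26)² + (10)² + (13)²] = √945 = 30.74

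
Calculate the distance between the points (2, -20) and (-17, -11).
Using the distance formula: d = sqrt((x₂-x₁)² + (y₂-y₁)²)
dx = (-17) - 2 = -19
dy = (-11) - (-20) = 9
d = sqrt((-19)² + 9²) = sqrt(361 + 81) = sqrt(442) = 21.02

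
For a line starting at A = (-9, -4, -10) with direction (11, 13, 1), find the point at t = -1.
P(-1) = (-9 + 11(-1), -4 + 13(-1), -10 + 1(-1)) = (-20, -17, -11)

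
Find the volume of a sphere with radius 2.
Volume = (4/3) * pi * r³
Volume = (4/3) * pi * 2³
Volume = (4/3) * pi * 8
Volume = 33.51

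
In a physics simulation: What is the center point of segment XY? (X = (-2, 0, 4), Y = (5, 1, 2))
Midpoint = ((-2+5)/2, (0+1)/2, (4+2)/2) = (1.5, 0.5, 3)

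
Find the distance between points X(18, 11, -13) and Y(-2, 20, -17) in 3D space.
d = √[(-20)² + (9)² + (-4)²] = √497 = 22.29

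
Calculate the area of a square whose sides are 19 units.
Area = s²
Area = 19²
Area = 361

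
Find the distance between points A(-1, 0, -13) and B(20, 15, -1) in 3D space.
d = √[(21)² + (15)² + (12)²] = √810 = 28.46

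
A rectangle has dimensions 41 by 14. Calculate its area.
Area = length * width
Area = 41 * 14
Area = 574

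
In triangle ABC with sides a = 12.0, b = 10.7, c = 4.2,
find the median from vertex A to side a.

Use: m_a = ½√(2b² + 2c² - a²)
m_a = ½√(2·10.7² + 2·4.2² - 12.0²)
m_a = ½√(228.98 + 35.28 - 144) = ½√120.26 = 5.483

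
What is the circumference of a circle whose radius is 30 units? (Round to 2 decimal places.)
Circumference = 2 * pi * r
Circumference = 2 * pi * 30
Circumference = 188.50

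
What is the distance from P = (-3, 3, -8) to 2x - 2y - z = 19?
d = |2(-3) + (-2)(3) + (-1)(-8) - (19)| / √(2² + (-2)² + (-1)²) = 23/√9 = 7.667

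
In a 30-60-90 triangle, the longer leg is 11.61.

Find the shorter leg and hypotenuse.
In a 30-60-90 triangle, sides are in ratio 1 : √3 : 2.
Long leg = short leg·√3  →  short leg = 11.61/√3 = 6.703
Hypotenuse = 2·(short leg) = 2·11.61/√3 = 13.41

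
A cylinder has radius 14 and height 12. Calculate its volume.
Volume = pi * r² * h
Volume = pi * 14² * 12
Volume = pi * 196 * 12
Volume = pi * 2352
Volume = 7389.03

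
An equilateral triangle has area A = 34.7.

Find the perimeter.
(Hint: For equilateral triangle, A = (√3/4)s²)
A = (√3/4)s²  →  s² = 4A/√3 = 4·34.7/√3 = 80.1362
s = 8.95188
Perimeter = 3s = 26.86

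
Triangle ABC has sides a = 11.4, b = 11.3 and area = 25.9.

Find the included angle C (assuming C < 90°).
Area = ½ab·sin(C)  →  sin(C) = 2·Area/(ab)
sin(C) = 2·25.9/(11.4·11.3) = 0.402111
C = arcsin(0.402111) = 23.71°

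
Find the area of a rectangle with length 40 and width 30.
Area = length * width
Area = 40 * 30
Area = 1200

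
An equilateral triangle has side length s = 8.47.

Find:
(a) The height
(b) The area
(a) Height h = s·√3/2 = 8.47·√3/2 = 7.335
(b) Area = (√3/4)·s² = (√3/4)·8.47² = (√3/4)·71.7409 = 31.06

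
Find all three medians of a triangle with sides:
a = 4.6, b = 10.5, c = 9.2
Using m_x = ½√(2y² + 2z² - x²):
m_a = ½√(2·10.5² + 2·9.2² - 4.6²) = ½√368.62 = 9.6
m_b = ½√(2·4.6² + 2·9.2² - 10.5²) = ½√101.35 = 5.034
m_c = ½√(2·4.6² + 2·10.5² - 9.2²) = ½√178.18 = 6.674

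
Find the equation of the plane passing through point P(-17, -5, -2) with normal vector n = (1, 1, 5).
d = n·P = (1)(-17) + (1)(-5) + (5)(-2) = -32
Plane: x + y + 5z = -32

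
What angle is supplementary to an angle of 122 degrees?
Supplementary angles sum to 180 degrees.
Other angle = 180 - 122
Other angle = 58 degrees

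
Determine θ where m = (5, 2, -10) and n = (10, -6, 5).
m·n = -12, |m|² = 129, |n|² = 161
cos θ = -12/√20769 ≈ -0.08327
θ ≈ 94.78°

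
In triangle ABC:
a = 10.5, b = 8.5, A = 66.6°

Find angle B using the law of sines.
sin(B)/b = sin(A)/a
sin(B) = b·sin(A)/a = 8.5·sin(66.6°)/10.5 = 0.742944
B = arcsin(0.742944) = 47.98°  (b ≤ a, so B ≤ A and the acute solution is unique)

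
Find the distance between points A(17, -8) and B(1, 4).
Using the distance formula: d = sqrt((x₂-x₁)² + (y₂-y₁)²)
dx = 1 - 17 = -16
dy = 4 - (-8) = 12
d = sqrt((-16)² + 12²) = sqrt(256 + 144) = sqrt(400) = 20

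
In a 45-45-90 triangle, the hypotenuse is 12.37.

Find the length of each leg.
In a 45-45-90 triangle, hypotenuse = leg·√2  →  leg = hypotenuse/√2
leg = 12.37/√2 = 8.747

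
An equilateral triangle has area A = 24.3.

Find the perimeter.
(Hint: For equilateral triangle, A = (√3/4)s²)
A = (√3/4)s²  →  s² = 4A/√3 = 4·24.3/√3 = 56.1184
s = 7.49122
Perimeter = 3s = 22.47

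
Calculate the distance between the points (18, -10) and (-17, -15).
Using the distance formula: d = sqrt((x₂-x₁)² + (y₂-y₁)²)
dx = (-17) - 18 = -35
dy = (-15) - (-10) = -5
d = sqrt((-35)² + (-5)²) = sqrt(1225 + 25) = sqrt(1250) = 35.36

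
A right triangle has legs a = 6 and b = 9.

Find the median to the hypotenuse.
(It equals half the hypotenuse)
Hypotenuse c = √(6² + 9²) = √117 = 10.8167
Median to hypotenuse = c/2 = 5.408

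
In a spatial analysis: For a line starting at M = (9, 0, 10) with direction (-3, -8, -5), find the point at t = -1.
P(-1) = (9 + (-3)(-1), 0 + (-8)(-1), 10 + (-5)(-1)) = (12, 8, 15)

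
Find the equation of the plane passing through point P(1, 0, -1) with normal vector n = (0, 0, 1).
d = n·P = (0)(1) + (0)(0) + (1)(-1) = -1
Plane: z = -1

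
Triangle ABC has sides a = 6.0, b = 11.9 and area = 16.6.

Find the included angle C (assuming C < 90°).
Area = ½ab·sin(C)  →  sin(C) = 2·Area/(ab)
sin(C) = 2·16.6/(6.0·11.9) = 0.464986
C = arcsin(0.464986) = 27.71°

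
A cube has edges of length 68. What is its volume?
Volume = s³
Volume = 68³
Volume = 314432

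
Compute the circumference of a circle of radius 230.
Circumference = 2 * pi * r
Circumference = 2 * pi * 230
Circumference = 1445.13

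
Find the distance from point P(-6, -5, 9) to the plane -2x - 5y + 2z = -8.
d = |(-2)(-6) + (-5)(-5) + 2(9) - (-8)| / √((-2)² + (-5)² + 2²) = 63/√33 = 10.97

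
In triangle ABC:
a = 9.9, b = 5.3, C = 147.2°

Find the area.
Using A = ½ab·sin(C):
A = ½·9.9·5.3·sin(147.2°) = ½·52.47·0.541708 = 14.21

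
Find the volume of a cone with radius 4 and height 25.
Volume = (1/3) * pi * r² * h
Volume = (1/3) * pi * 4² * 25
Volume = (1/3) * pi * 16 * 25
Volume = (1/3) * pi * 400
Volume = 418.88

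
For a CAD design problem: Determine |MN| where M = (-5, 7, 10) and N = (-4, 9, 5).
d = √[(1)² + (2)² + (-5)²] = √30 = 5.477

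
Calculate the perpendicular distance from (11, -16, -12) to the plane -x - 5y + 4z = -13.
d = |(-1)(11) + (-5)(-16) + 4(-12) - (-13)| / √((-1)² + (-5)² + 4²) = 34/√42 = 5.246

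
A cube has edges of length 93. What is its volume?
Volume = s³
Volume = 93³
Volume = 804357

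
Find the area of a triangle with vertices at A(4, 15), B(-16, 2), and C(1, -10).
Using the coordinate formula: Area = (1/2)|x₁(y₂-y₃) + x₂(y₃-y₁) + x₃(y₁-y₂)|
Area = (1/2)|4(2-(-10)) + (-16)((-10)-15) + 1(15-2)|
Area = (1/2)|4*12 + (-16)*(-25) + 1*13|
Area = (1/2)|48 + 400 + 13|
Area = (1/2)*461 = 230.50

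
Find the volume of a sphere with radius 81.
Volume = (4/3) * pi * r³
Volume = (4/3) * pi * 81³
Volume = (4/3) * pi * 531441
Volume = 2226094.86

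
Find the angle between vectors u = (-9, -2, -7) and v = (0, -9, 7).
u·v = -31, |u|² = 134, |v|² = 130
cos θ = -31/√17420 ≈ -0.2349
θ ≈ 103.6°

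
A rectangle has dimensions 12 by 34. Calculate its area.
Area = length * width
Area = 12 * 34
Area = 408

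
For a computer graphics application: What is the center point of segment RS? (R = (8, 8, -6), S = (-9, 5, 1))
Midpoint = ((8-9)/2, (8+5)/2, (-6+1)/2) = (-0.5, 6.5, -2.5)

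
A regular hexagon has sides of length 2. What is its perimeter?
Perimeter = number of sides * side length
Perimeter = 6 * 2
Perimeter = 12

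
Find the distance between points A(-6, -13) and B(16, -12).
Using the distance formula: d = sqrt((x₂-x₁)² + (y₂-y₁)²)
dx = 16 - (-6) = 22
dy = (-12) - (-13) = 1
d = sqrt(22² + 1²) = sqrt(484 + 1) = sqrt(485) = 22.02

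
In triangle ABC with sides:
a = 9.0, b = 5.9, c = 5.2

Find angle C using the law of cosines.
cos(C) = (a² + b² - c²)/(2ab)
cos(C) = (9.0² + 5.9² - 5.2²)/(2·9.0·5.9) = 88.77/106.2 = 0.835876
C = arccos(0.835876) = 33.29°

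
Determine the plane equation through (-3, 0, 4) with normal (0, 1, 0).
d = n·P = (0)(-3) + (1)(0) + (0)(4) = 0
Plane: y = 0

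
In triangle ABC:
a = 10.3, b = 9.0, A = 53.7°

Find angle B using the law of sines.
sin(B)/b = sin(A)/a
sin(B) = b·sin(A)/a = 9.0·sin(53.7°)/10.3 = 0.704209
B = arcsin(0.704209) = 44.77°  (b ≤ a, so B ≤ A and the acute solution is unique)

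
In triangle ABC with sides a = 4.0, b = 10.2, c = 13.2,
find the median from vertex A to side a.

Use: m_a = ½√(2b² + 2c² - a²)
m_a = ½√(2·10.2² + 2·13.2² - 4.0²)
m_a = ½√(208.08 + 348.48 - 16) = ½√540.56 = 11.62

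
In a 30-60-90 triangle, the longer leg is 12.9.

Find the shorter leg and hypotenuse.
In a 30-60-90 triangle, sides are in ratio 1 : √3 : 2.
Long leg = short leg·√3  →  short leg = 12.9/√3 = 7.448
Hypotenuse = 2·(short leg) = 2·12.9/√3 = 14.9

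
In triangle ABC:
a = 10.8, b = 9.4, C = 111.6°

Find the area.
Using A = ½ab·sin(C):
A = ½·10.8·9.4·sin(111.6°) = ½·101.52·0.929776 = 47.2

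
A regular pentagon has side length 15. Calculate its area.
For a regular 5-gon with side length s = 15:
Apothem a = s / (2*tan(pi/5)) = 15 / (2*tan(pi/5)) ≈ 10.3229
Perimeter P = 5 * 15 = 75
Area = (1/2) * P * a = (1/2) * 75 * 10.3229 = 387.11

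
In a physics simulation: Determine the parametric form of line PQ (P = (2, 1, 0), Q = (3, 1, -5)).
Direction vector d = Q - P = (1, 0, -5)
x = 2 + t, y = 1, z = 0 - 5t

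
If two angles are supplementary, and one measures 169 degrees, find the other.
Supplementary angles sum to 180 degrees.
Other angle = 180 - 169
Other angle = 11 degrees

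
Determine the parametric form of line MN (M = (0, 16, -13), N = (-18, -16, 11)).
Direction vector d = N - M = (-18, -32, 24)
x = 0 - 18t, y = 16 - 32t, z = -13 + 24t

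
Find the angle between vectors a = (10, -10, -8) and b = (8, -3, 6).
a·b = 62, |a|² = 264, |b|² = 109
cos θ = 62/√28776 ≈ 0.3655
θ ≈ 68.56°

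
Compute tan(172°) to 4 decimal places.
tan(172 degrees) = -0.1405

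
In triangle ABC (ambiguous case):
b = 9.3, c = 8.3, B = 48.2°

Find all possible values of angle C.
sin(C)/c = sin(B)/b  →  sin(C) = c·sin(B)/b = 8.3·sin(48.2°)/9.3 = 0.665317
C₁ = arcsin(0.665317) = 41.71°,  C₂ = 180° - C₁ = 138.29°
Check C₂: A = 180° - 48.2° - 138.29° = -6.49° ≤ 0, rejected
C = 41.71° (one solution)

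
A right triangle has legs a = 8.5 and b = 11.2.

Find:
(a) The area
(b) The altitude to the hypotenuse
(a) Area = ½ab = ½·8.5·11.2 = 47.6
(b) Hypotenuse c = √(8.5² + 11.2²) = √197.69 = 14.0602
    Area = ½·c·h_c  →  h_c = 2·Area/c = 2·47.6/14.0602 = 6.771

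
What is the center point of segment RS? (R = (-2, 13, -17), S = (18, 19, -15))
Midpoint = ((-2+18)/2, (13+19)/2, (-17-15)/2) = (8, 16, -16)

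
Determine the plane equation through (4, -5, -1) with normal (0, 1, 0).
d = n·P = (0)(4) + (1)(-5) + (0)(-1) = -5
Plane: y = -5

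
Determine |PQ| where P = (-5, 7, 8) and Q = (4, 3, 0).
d = √[(9)² + (-4)² + (-8)²] = √161 = 12.69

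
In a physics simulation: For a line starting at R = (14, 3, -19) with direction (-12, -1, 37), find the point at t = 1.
P(1) = (14 + (-12)(1), 3 + (-1)(1), -19 + 37(1)) = (2, 2, 18)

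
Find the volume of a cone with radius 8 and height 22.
Volume = (1/3) * pi * r² * h
Volume = (1/3) * pi * 8² * 22
Volume = (1/3) * pi * 64 * 22
Volume = (1/3) * pi * 1408
Volume = 1474.45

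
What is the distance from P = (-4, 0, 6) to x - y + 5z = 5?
d = |1(-4) + (-1)(0) + 5(6) - (5)| / √(1² + (-1)² + 5²) = 21/√27 = 4.041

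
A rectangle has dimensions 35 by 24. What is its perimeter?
Perimeter = 2 * (length + width)
Perimeter = 2 * (35 + 24)
Perimeter = 2 * 59
Perimeter = 118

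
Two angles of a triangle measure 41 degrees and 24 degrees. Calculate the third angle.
Sum of angles in a triangle = 180 degrees
Third angle = 180 - 41 - 24
Third angle = 115 degrees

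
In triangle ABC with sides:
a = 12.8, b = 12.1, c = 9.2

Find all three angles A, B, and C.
By the law of cosines:
cos(A) = (b² + c² - a²)/(2bc) = 0.301877  →  A = 72.43°
cos(B) = (a² + c² - b²)/(2ac) = 0.433381  →  B = 64.32°
cos(C) = (a² + b² - c²)/(2ab) = 0.728338  →  C = 43.25°
Check: A + B + C = 180.0° ✓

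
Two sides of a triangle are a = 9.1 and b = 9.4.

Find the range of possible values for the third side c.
By the triangle inequality: |a - b| < c < a + b
|9.1 - 9.4| < c < 9.1 + 9.4
0.3 < c < 18.5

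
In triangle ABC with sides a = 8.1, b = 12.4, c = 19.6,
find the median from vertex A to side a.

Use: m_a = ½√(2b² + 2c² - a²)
m_a = ½√(2·12.4² + 2·19.6² - 8.1²)
m_a = ½√(307.52 + 768.32 - 65.61) = ½√1010.23 = 15.89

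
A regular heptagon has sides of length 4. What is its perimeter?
Perimeter = number of sides * side length
Perimeter = 7 * 4
Perimeter = 28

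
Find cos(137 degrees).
cos(137 degrees) = -0.7314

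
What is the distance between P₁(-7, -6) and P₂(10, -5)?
Using the distance formula: d = sqrt((x₂-x₁)² + (y₂-y₁)²)
dx = 10 - (-7) = 17
dy = (-5) - (-6) = 1
d = sqrt(17² + 1²) = sqrt(289 + 1) = sqrt(290) = 17.03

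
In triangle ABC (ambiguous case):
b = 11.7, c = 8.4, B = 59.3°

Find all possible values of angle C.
sin(C)/c = sin(B)/b  →  sin(C) = c·sin(B)/b = 8.4·sin(59.3°)/11.7 = 0.617330
C₁ = arcsin(0.617330) = 38.12°,  C₂ = 180° - C₁ = 141.88°
Check C₂: A = 180° - 59.3° - 141.88° = -21.18° ≤ 0, rejected
C = 38.12° (one solution)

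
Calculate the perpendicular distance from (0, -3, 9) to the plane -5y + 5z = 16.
d = |0(0) + (-5)(-3) + 5(9) - (16)| / √(0² + (-5)² + 5²) = 44/√50 = 6.223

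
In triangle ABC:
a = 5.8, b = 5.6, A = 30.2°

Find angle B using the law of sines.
sin(B)/b = sin(A)/a
sin(B) = b·sin(A)/a = 5.6·sin(30.2°)/5.8 = 0.485674
B = arcsin(0.485674) = 29.06°  (b ≤ a, so B ≤ A and the acute solution is unique)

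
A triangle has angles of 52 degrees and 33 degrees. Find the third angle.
Sum of angles in a triangle = 180 degrees
Third angle = 180 - 52 - 33
Third angle = 95 degrees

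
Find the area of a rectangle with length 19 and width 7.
Area = length * width
Area = 19 * 7
Area = 133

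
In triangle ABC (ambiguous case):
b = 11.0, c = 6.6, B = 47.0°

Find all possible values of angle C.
sin(C)/c = sin(B)/b  →  sin(C) = c·sin(B)/b = 6.6·sin(47.0°)/11.0 = 0.438812
C₁ = arcsin(0.438812) = 26.03°,  C₂ = 180° - C₁ = 153.97°
Check C₂: A = 180° - 47.0° - 153.97° = -20.97° ≤ 0, rejected
C = 26.03° (one solution)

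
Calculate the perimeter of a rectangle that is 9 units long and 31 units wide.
Perimeter = 2 * (length + width)
Perimeter = 2 * (9 + 31)
Perimeter = 2 * 40
Perimeter = 80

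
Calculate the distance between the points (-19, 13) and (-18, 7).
Using the distance formula: d = sqrt((x₂-x₁)² + (y₂-y₁)²)
dx = (-18) - (-19) = 1
dy = 7 - 13 = -6
d = sqrt(1² + (-6)²) = sqrt(1 + 36) = sqrt(37) = 6.08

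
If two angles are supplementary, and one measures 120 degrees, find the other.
Supplementary angles sum to 180 degrees.
Other angle = 180 - 120
Other angle = 60 degrees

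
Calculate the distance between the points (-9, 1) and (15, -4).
Using the distance formula: d = sqrt((x₂-x₁)² + (y₂-y₁)²)
dx = 15 - (-9) = 24
dy = (-4) - 1 = -5
d = sqrt(24² + (-5)²) = sqrt(576 + 25) = sqrt(601) = 24.52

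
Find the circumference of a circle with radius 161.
Circumference = 2 * pi * r
Circumference = 2 * pi * 161
Circumference = 1011.59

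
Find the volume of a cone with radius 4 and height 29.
Volume = (1/3) * pi * r² * h
Volume = (1/3) * pi * 4² * 29
Volume = (1/3) * pi * 16 * 29
Volume = (1/3) * pi * 464
Volume = 485.90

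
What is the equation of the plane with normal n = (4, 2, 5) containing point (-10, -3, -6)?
d = n·P = (4)(-10) + (2)(-3) + (5)(-6) = -76
Plane: 4x + 2y + 5z = -76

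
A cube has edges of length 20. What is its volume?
Volume = s³
Volume = 20³
Volume = 8000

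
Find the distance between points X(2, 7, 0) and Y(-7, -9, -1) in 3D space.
d = √[(-9)² + (-16)² + (-1)²] = √338 = 18.38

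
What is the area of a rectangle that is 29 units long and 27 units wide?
Area = length * width
Area = 29 * 27
Area = 783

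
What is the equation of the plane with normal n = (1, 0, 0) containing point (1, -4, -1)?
d = n·P = (1)(1) + (0)(-4) + (0)(-1) = 1
Plane: x = 1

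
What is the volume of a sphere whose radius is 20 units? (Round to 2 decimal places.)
Volume = (4/3) * pi * r³
Volume = (4/3) * pi * 20³
Volume = (4/3) * pi * 8000
Volume = 33510.32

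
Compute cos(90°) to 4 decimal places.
cos(90 degrees) = 0
Decimal approximation: 0.0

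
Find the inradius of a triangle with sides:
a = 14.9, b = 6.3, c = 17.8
s = (a+b+c)/2 = (14.9+6.3+17.8)/2 = 19.5
Area = √(s(s-a)(s-b)(s-c)) = √(19.5·4.6·13.2·1.7) = 44.865
r = Area/s = 44.865/19.5 = 2.301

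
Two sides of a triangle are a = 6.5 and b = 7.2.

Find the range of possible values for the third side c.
By the triangle inequality: |a - b| < c < a + b
|6.5 - 7.2| < c < 6.5 + 7.2
0.7 < c < 13.7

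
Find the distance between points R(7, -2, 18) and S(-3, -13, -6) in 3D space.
d = √[(-10)² + (-11)² + (-24)²] = √797 = 28.23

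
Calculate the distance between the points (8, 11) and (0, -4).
Using the distance formula: d = sqrt((x₂-x₁)² + (y₂-y₁)²)
dx = 0 - 8 = -8
dy = (-4) - 11 = -15
d = sqrt((-8)² + (-15)²) = sqrt(64 + 225) = sqrt(289) = 17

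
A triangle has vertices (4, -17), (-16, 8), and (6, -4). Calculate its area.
Using the coordinate formula: Area = (1/2)|x₁(y₂-y₃) + x₂(y₃-y₁) + x₃(y₁-y₂)|
Area = (1/2)|4(8-(-4)) + (-16)((-4)-(-17)) + 6((-17)-8)|
Area = (1/2)|4*12 + (-16)*13 + 6*(-25)|
Area = (1/2)|48 + (-208) + (-150)|
Area = (1/2)*310 = 155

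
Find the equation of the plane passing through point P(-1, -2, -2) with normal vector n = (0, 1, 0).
d = n·P = (0)(-1) + (1)(-2) + (0)(-2) = -2
Plane: y = -2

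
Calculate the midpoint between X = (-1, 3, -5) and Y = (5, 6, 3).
Midpoint = ((-1+5)/2, (3+6)/2, (-5+3)/2) = (2, 4.5, -1)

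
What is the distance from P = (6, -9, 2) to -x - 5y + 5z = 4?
d = |(-1)(6) + (-5)(-9) + 5(2) - (4)| / √((-1)² + (-5)² + 5²) = 45/√51 = 6.301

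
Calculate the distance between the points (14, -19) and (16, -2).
Using the distance formula: d = sqrt((x₂-x₁)² + (y₂-y₁)²)
dx = 16 - 14 = 2
dy = (-2) - (-19) = 17
d = sqrt(2² + 17²) = sqrt(4 + 289) = sqrt(293) = 17.12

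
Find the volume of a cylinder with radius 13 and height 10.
Volume = pi * r² * h
Volume = pi * 13² * 10
Volume = pi * 169 * 10
Volume = pi * 1690
Volume = 5309.29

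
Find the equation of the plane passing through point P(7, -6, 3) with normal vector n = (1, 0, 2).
d = n·P = (1)(7) + (0)(-6) + (2)(3) = 13
Plane: x + 2z = 13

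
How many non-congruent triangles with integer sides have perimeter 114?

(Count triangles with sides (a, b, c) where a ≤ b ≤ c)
With a ≤ b ≤ c and a + b + c = 114, the triangle inequality a + b > c gives c < 114/2, so c ≤ 56.
Iterate a from 1 to ⌊p/3⌋ = 38; for each a, b ranges from a to ⌊(p−a)/2⌋ with c = p − a − b, keeping only c ≥ b.
Triples: (2, 56, 56), (3, 55, 56), (4, 54, 56), …
Count = 271 triangles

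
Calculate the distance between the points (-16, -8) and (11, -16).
Using the distance formula: d = sqrt((x₂-x₁)² + (y₂-y₁)²)
dx = 11 - (-16) = 27
dy = (-16) - (-8) = -8
d = sqrt(27² + (-8)²) = sqrt(729 + 64) = sqrt(793) = 28.16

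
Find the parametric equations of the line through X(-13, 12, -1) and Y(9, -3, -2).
Direction vector d = Y - X = (22, -15, -1)
x = -13 + 22t, y = 12 - 15t, z = -1 - t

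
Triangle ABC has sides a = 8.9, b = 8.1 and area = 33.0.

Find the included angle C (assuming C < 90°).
Area = ½ab·sin(C)  →  sin(C) = 2·Area/(ab)
sin(C) = 2·33.0/(8.9·8.1) = 0.915522
C = arcsin(0.915522) = 66.28°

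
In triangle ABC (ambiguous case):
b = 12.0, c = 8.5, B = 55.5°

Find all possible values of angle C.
sin(C)/c = sin(B)/b  →  sin(C) = c·sin(B)/b = 8.5·sin(55.5°)/12.0 = 0.583756
C₁ = arcsin(0.583756) = 35.72°,  C₂ = 180° - C₁ = 144.28°
Check C₂: A = 180° - 55.5° - 144.28° = -19.78° ≤ 0, rejected
C = 35.72° (one solution)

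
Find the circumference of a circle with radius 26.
Circumference = 2 * pi * r
Circumference = 2 * pi * 26
Circumference = 163.36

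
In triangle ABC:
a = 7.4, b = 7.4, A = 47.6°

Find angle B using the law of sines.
sin(B)/b = sin(A)/a
sin(B) = b·sin(A)/a = 7.4·sin(47.6°)/7.4 = 0.738455
B = arcsin(0.738455) = 47.6°  (b ≤ a, so B ≤ A and the acute solution is unique)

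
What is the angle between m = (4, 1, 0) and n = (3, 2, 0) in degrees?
m·n = 14, |m|² = 17, |n|² = 13
cos θ = 14/√221 ≈ 0.9417
θ ≈ 19.65°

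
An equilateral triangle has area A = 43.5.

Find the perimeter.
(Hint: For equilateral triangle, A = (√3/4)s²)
A = (√3/4)s²  →  s² = 4A/√3 = 4·43.5/√3 = 100.459
s = 10.0229
Perimeter = 3s = 30.07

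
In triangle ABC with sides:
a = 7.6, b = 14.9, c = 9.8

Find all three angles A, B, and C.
By the law of cosines:
cos(A) = (b² + c² - a²)/(2bc) = 0.891282  →  A = 26.97°
cos(B) = (a² + c² - b²)/(2ac) = -0.457908  →  B = 117.3°
cos(C) = (a² + b² - c²)/(2ab) = 0.811242  →  C = 35.78°
Check: A + B + C = 180.0° ✓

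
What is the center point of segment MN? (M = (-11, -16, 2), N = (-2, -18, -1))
Midpoint = ((-11-2)/2, (-16-18)/2, (2-1)/2) = (-6.5, -17, 0.5)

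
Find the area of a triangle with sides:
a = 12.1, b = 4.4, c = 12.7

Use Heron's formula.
s = (a+b+c)/2 = (12.1+4.4+12.7)/2 = 14.6
A = √(s(s-a)(s-b)(s-c)) = √(14.6·2.5·10.2·1.9)
A = √707.37 = 26.6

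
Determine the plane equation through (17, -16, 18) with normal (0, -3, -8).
d = n·P = (0)(17) + (-3)(-16) + (-8)(18) = -96
Plane: -3y - 8z = -96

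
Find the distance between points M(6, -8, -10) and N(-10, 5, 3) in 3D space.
d = √[(-16)² + (13)² + (13)²] = √594 = 24.37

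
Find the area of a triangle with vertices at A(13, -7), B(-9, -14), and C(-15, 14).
Using the coordinate formula: Area = (1/2)|x₁(y₂-y₃) + x₂(y₃-y₁) + x₃(y₁-y₂)|
Area = (1/2)|13((-14)-14) + (-9)(14-(-7)) + (-15)((-7)-(-14))|
Area = (1/2)|13*(-28) + (-9)*21 + (-15)*7|
Area = (1/2)|(-364) + (-189) + (-105)|
Area = (1/2)*658 = 329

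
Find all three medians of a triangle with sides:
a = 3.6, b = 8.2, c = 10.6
Using m_x = ½√(2y² + 2z² - x²):
m_a = ½√(2·8.2² + 2·10.6² - 3.6²) = ½√346.24 = 9.304
m_b = ½√(2·3.6² + 2·10.6² - 8.2²) = ½√183.4 = 6.771
m_c = ½√(2·3.6² + 2·8.2² - 10.6²) = ½√48.04 = 3.466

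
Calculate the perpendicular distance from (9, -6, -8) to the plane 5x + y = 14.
d = |5(9) + 1(-6) + 0(-8) - (14)| / √(5² + 1² + 0²) = 25/√26 = 4.903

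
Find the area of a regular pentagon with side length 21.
For a regular 5-gon with side length s = 21:
Apothem a = s / (2*tan(pi/5)) = 21 / (2*tan(pi/5)) ≈ 14.452
Perimeter P = 5 * 21 = 105
Area = (1/2) * P * a = (1/2) * 105 * 14.452 = 758.73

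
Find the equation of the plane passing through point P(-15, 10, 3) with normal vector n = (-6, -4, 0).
d = n·P = (-6)(-15) + (-4)(10) + (0)(3) = 50
Plane: -6x - 4y = 50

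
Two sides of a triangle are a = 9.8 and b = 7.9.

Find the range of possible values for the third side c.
By the triangle inequality: |a - b| < c < a + b
|9.8 - 7.9| < c < 9.8 + 7.9
1.9 < c < 17.7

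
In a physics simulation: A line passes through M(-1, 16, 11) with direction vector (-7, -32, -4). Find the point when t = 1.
P(1) = (-1 + (-7)(1), 16 + (-32)(1), 11 + (-4)(1)) = (-8, -16, 7)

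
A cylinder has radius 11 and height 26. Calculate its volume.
Volume = pi * r² * h
Volume = pi * 11² * 26
Volume = pi * 121 * 26
Volume = pi * 3146
Volume = 9883.45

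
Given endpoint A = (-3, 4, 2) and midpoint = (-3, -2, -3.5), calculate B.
B = (2×(-3) - (-3), 2×(-2) - 4, 2×(-3.5) - 2) = (-3, -8, -9)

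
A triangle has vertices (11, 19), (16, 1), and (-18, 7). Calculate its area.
Using the coordinate formula: Area = (1/2)|x₁(y₂-y₃) + x₂(y₃-y₁) + x₃(y₁-y₂)|
Area = (1/2)|11(1-7) + 16(7-19) + (-18)(19-1)|
Area = (1/2)|11*(-6) + 16*(-12) + (-18)*18|
Area = (1/2)|(-66) + (-192) + (-324)|
Area = (1/2)*582 = 291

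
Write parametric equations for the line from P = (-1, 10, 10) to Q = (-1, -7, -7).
Direction vector d = Q - P = (0, -17, -17)
x = -1, y = 10 - 17t, z = 10 - 17t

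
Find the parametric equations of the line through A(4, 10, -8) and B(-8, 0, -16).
Direction vector d = B - A = (-12, -10, -8)
x = 4 - 12t, y = 10 - 10t, z = -8 - 8t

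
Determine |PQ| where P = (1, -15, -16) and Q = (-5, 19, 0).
d = √[(-6)² + (34)² + (16)²] = √1448 = 38.05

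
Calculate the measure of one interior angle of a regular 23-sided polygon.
Interior angle of a regular n-gon = (n-2)*180/n
Interior angle = (23-2)*180/23
Interior angle = 21*180/23
Interior angle = 3780/23
Interior angle = 164.35 degrees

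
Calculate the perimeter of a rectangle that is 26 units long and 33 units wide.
Perimeter = 2 * (length + width)
Perimeter = 2 * (26 + 33)
Perimeter = 2 * 59
Perimeter = 118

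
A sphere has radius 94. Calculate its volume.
Volume = (4/3) * pi * r³
Volume = (4/3) * pi * 94³
Volume = (4/3) * pi * 830584
Volume = 3479142.12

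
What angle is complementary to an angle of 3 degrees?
Complementary angles sum to 90 degrees.
Other angle = 90 - 3
Other angle = 87 degrees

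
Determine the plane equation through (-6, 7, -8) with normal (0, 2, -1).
d = n·P = (0)(-6) + (2)(7) + (-1)(-8) = 22
Plane: 2y - z = 22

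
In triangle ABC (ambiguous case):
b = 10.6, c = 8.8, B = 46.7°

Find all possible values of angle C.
sin(C)/c = sin(B)/b  →  sin(C) = c·sin(B)/b = 8.8·sin(46.7°)/10.6 = 0.604189
C₁ = arcsin(0.604189) = 37.17°,  C₂ = 180° - C₁ = 142.83°
Check C₂: A = 180° - 46.7° - 142.83° = -9.53° ≤ 0, rejected
C = 37.17° (one solution)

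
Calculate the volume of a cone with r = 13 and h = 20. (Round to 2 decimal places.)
Volume = (1/3) * pi * r² * h
Volume = (1/3) * pi * 13² * 20
Volume = (1/3) * pi * 169 * 20
Volume = (1/3) * pi * 3380
Volume = 3539.53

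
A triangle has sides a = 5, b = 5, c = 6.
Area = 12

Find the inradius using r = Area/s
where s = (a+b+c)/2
s = (5+5+6)/2 = 8
r = Area/s = 12/8 = 1.5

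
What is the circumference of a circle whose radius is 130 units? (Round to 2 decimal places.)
Circumference = 2 * pi * r
Circumference = 2 * pi * 130
Circumference = 816.81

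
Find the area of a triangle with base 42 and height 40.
Area = (1/2) * base * height
Area = (1/2) * 42 * 40
Area = 840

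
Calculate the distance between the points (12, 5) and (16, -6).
Using the distance formula: d = sqrt((x₂-x₁)² + (y₂-y₁)²)
dx = 16 - 12 = 4
dy = (-6) - 5 = -11
d = sqrt(4² + (-11)²) = sqrt(16 + 121) = sqrt(137) = 11.70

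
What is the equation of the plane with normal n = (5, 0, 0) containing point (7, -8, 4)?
d = n·P = (5)(7) + (0)(-8) + (0)(4) = 35
Plane: 5x = 35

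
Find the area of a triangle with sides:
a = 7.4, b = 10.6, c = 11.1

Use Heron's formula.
s = (a+b+c)/2 = (7.4+10.6+11.1)/2 = 14.55
A = √(s(s-a)(s-b)(s-c)) = √(14.55·7.15·3.95·3.45)
A = √1417.7 = 37.65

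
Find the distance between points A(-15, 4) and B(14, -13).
Using the distance formula: d = sqrt((x₂-x₁)² + (y₂-y₁)²)
dx = 14 - (-15) = 29
dy = (-13) - 4 = -17
d = sqrt(29² + (-17)²) = sqrt(841 + 289) = sqrt(1130) = 33.62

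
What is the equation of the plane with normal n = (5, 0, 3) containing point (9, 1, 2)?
d = n·P = (5)(9) + (0)(1) + (3)(2) = 51
Plane: 5x + 3z = 51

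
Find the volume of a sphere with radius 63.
Volume = (4/3) * pi * r³
Volume = (4/3) * pi * 63³
Volume = (4/3) * pi * 250047
Volume = 1047394.42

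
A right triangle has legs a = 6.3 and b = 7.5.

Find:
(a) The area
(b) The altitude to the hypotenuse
(a) Area = ½ab = ½·6.3·7.5 = 23.625
(b) Hypotenuse c = √(6.3² + 7.5²) = √95.94 = 9.7949
    Area = ½·c·h_c  →  h_c = 2·Area/c = 2·23.625/9.7949 = 4.824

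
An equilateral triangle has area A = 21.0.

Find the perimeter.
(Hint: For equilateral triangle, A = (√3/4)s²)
A = (√3/4)s²  →  s² = 4A/√3 = 4·21.0/√3 = 48.4974
s = 6.96401
Perimeter = 3s = 20.89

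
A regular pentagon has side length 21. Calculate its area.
For a regular 5-gon with side length s = 21:
Apothem a = s / (2*tan(pi/5)) = 21 / (2*tan(pi/5)) ≈ 14.452
Perimeter P = 5 * 21 = 105
Area = (1/2) * P * a = (1/2) * 105 * 14.452 = 758.73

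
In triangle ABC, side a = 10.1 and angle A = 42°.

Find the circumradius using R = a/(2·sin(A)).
R = a/(2·sin(A)) = 10.1/(2·sin(42°))
R = 10.1/(2·0.669131) = 10.1/1.338261 = 7.547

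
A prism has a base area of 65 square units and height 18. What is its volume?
Volume = base area * height
Volume = 65 * 18
Volume = 1170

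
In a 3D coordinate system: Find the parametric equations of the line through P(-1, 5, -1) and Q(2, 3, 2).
Direction vector d = Q - P = (3, -2, 3)
x = -1 + 3t, y = 5 - 2t, z = -1 + 3t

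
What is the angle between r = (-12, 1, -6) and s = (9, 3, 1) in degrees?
r·s = -111, |r|² = 181, |s|² = 91
cos θ = -111/√16471 ≈ -0.8649
θ ≈ 149.9°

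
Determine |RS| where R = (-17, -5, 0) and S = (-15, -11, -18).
d = √[(2)² + (-6)² + (-18)²] = √364 = 19.08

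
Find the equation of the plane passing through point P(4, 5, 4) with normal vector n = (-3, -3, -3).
d = n·P = (-3)(4) + (-3)(5) + (-3)(4) = -39
Plane: -3x - 3y - 3z = -39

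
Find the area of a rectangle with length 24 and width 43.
Area = length * width
Area = 24 * 43
Area = 1032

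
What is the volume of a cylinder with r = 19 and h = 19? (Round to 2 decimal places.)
Volume = pi * r² * h
Volume = pi * 19² * 19
Volume = pi * 361 * 19
Volume = pi * 6859
Volume = 21548.18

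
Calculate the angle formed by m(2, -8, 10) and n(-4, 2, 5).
m·n = 26, |m|² = 168, |n|² = 45
cos θ = 26/√7560 ≈ 0.299
θ ≈ 72.6°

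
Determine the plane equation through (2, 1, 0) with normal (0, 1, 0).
d = n·P = (0)(2) + (1)(1) + (0)(0) = 1
Plane: y = 1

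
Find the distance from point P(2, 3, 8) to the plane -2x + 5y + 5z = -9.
d = |(-2)(2) + 5(3) + 5(8) - (-9)| / √((-2)² + 5² + 5²) = 60/√54 = 8.165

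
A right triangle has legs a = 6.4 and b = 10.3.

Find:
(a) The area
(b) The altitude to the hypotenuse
(a) Area = ½ab = ½·6.4·10.3 = 32.96
(b) Hypotenuse c = √(6.4² + 10.3²) = √147.05 = 12.1264
    Area = ½·c·h_c  →  h_c = 2·Area/c = 2·32.96/12.1264 = 5.436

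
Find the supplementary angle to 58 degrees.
Supplementary angles sum to 180 degrees.
Other angle = 180 - 58
Other angle = 122 degrees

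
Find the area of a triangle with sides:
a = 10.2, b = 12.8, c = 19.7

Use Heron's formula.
s = (a+b+c)/2 = (10.2+12.8+19.7)/2 = 21.35
A = √(s(s-a)(s-b)(s-c)) = √(21.35·11.15·8.55·1.65)
A = √3358.33 = 57.95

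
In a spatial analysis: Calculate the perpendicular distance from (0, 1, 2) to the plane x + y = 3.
d = |1(0) + 1(1) + 0(2) - (3)| / √(1² + 1² + 0²) = 2/√2 = 1.414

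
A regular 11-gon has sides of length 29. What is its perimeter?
Perimeter = number of sides * side length
Perimeter = 11 * 29
Perimeter = 319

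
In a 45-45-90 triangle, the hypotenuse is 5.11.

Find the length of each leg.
In a 45-45-90 triangle, hypotenuse = leg·√2  →  leg = hypotenuse/√2
leg = 5.11/√2 = 3.613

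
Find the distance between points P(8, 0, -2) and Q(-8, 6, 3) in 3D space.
d = √[(-16)² + (6)² + (5)²] = √317 = 17.8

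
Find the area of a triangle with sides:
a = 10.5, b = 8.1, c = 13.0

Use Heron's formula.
s = (a+b+c)/2 = (10.5+8.1+13.0)/2 = 15.8
A = √(s(s-a)(s-b)(s-c)) = √(15.8·5.3·7.7·2.8)
A = √1805.43 = 42.49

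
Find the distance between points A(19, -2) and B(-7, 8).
Using the distance formula: d = sqrt((x₂-x₁)² + (y₂-y₁)²)
dx = (-7) - 19 = -26
dy = 8 - (-2) = 10
d = sqrt((-26)² + 10²) = sqrt(676 + 100) = sqrt(776) = 27.86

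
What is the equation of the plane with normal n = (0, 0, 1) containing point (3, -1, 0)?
d = n·P = (0)(3) + (0)(-1) + (1)(0) = 0
Plane: z = 0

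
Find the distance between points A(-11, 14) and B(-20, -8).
Using the distance formula: d = sqrt((x₂-x₁)² + (y₂-y₁)²)
dx = (-20) - (-11) = -9
dy = (-8) - 14 = -22
d = sqrt((-9)² + (-22)²) = sqrt(81 + 484) = sqrt(565) = 23.77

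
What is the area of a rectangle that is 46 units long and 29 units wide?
Area = length * width
Area = 46 * 29
Area = 1334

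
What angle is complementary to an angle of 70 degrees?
Complementary angles sum to 90 degrees.
Other angle = 90 - 70
Other angle = 20 degrees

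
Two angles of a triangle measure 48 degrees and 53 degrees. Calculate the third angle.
Sum of angles in a triangle = 180 degrees
Third angle = 180 - 48 - 53
Third angle = 79 degrees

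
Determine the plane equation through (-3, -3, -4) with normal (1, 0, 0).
d = n·P = (1)(-3) + (0)(-3) + (0)(-4) = -3
Plane: x = -3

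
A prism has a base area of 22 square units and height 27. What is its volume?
Volume = base area * height
Volume = 22 * 27
Volume = 594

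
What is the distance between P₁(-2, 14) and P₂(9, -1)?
Using the distance formula: d = sqrt((x₂-x₁)² + (y₂-y₁)²)
dx = 9 - (-2) = 11
dy = (-1) - 14 = -15
d = sqrt(11² + (-15)²) = sqrt(121 + 225) = sqrt(346) = 18.60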